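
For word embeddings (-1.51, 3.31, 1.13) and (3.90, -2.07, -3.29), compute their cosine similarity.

With u = (-1.51, 3.31, 1.13), v = (3.90, -2.07, -3.29):
u·v = (-1.51)·3.9 + 3.31·(-2.07) + 1.13·(-3.29) = (-5.889) + (-6.8517) + (-3.7177) = -16.4584.
|u| = √((-1.51)² + 3.31² + 1.13²) = √(2.2801 + 10.9561 + 1.2769) = √14.5131, |v| = √(3.9² + (-2.07)² + (-3.29)²) = √(15.21 + 4.2849 + 10.8241) = √30.319.
cos θ = (u·v)/(|u||v|) = -16.4584/(√14.5131·√30.319) ≈ -0.7846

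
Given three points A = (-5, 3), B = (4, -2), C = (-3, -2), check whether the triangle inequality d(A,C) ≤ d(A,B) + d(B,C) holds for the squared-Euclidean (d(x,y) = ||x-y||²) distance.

d(A,B) = 9² + 5² = 106, d(B,C) = 7² + 0² = 49, d(A,C) = 2² + 5² = 29.
d(A,C) = 29 ≤ 106 + 49 = 155. Triangle inequality is satisfied.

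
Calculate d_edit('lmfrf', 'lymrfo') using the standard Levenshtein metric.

Let D[i][j] be the edit distance between the first i characters of 'lmfrf' and the first j characters of 'lymrfo', with D[i][0] = i, D[0][j] = j, and D[i][j] = D[i-1][j-1] if the characters match, else 1 + min(D[i-1][j], D[i][j-1], D[i-1][j-1]). Filling the table (rows: prefixes of 'lmfrf', columns: prefixes of 'lymrfo'):
     ε  l  y  m  r  f  o
  ε  0  1  2  3  4  5  6
  l  1  0  1  2  3  4  5
  m  2  1  1  1  2  3  4
  f  3  2  2  2  2  2  3
  r  4  3  3  3  2  3  3
  f  5  4  4  4  3  2  3
The bottom-right entry gives D[5][6] = 3, so no sequence of fewer than 3 edits works. Backtracking through the table gives one optimal edit sequence (3 edits):
  lmfrf → lyfrf (sub m→y @2)
  lyfrf → lymrf (sub f→m @3)
  lymrf → lymrfo (ins o @6)
Edit distance = 3.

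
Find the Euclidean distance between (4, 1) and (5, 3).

√(Σ(x_i - y_i)²) = √((4 - 5)² + (1 - 3)²)
= √((-1)² + (-2)²) = √(1 + 4) = √5 ≈ 2.2361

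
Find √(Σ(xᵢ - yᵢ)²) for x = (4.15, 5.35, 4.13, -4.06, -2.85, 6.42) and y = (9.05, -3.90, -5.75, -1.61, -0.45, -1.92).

√(Σ(x_i - y_i)²) = √((4.15 - 9.05)² + (5.35 - (-3.9))² + (4.13 - (-5.75))² + (-4.06 - (-1.61))² + (-2.85 - (-0.45))² + (6.42 - (-1.92))²)
= √((-4.9)² + 9.25² + 9.88² + (-2.45)² + (-2.4)² + 8.34²) = √(24.01 + 85.5625 + 97.6144 + 6.0025 + 5.76 + 69.5556) = √288.505 ≈ 16.9854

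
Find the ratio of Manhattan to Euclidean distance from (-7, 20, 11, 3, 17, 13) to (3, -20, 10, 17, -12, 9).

L1 = |-7 - 3| + |20 - (-20)| + |11 - 10| + |3 - 17| + |17 - (-12)| + |13 - 9| = 10 + 40 + 1 + 14 + 29 + 4 = 98
L2 = √(10² + 40² + 1² + 14² + 29² + 4²) = √2754 ≈ 52.4786
L1 ≥ L2 always (equality iff movement is along one axis); L1 > L2 here.
Ratio L1/L2 = 98/√2754 ≈ 1.8674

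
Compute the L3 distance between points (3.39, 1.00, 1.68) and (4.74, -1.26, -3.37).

(Σ|x_i - y_i|^3)^(1/3) = (|3.39 - 4.74|^3 + |1 - (-1.26)|^3 + |1.68 - (-3.37)|^3)^(1/3)
= (1.35^3 + 2.26^3 + 5.05^3)^(1/3) ≈ (2.4604 + 11.5432 + 128.7876)^(1/3) = (142.7912)^(1/3) ≈ 5.2268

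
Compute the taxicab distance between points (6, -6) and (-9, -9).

Σ|x_i - y_i| = |6 - (-9)| + |-6 - (-9)| = 15 + 3 = 18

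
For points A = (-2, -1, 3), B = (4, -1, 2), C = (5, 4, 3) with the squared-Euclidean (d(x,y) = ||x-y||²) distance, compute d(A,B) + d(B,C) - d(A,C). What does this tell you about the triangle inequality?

d(A,B) = 6² + 0² + 1² = 37, d(B,C) = 1² + 5² + 1² = 27, d(A,C) = 7² + 5² + 0² = 74.
d(A,B) + d(B,C) - d(A,C) = 37 + 27 - 74 = 64 - 74 = -10. This is < 0, so the triangle inequality FAILS for these points (squared-Euclidean is not a metric).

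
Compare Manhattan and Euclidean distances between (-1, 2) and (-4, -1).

L1 = |-1 - (-4)| + |2 - (-1)| = 3 + 3 = 6
L2 = √(3² + 3²) = √18 ≈ 4.2426
L1 ≥ L2 always (equality iff movement is along one axis); L1 > L2 here.
Ratio L1/L2 = 6/√18 ≈ 1.4142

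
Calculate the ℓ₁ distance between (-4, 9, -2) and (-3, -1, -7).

Σ|x_i - y_i| = |-4 - (-3)| + |9 - (-1)| + |-2 - (-7)| = 1 + 10 + 5 = 16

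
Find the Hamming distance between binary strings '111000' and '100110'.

Differing positions: 2, 3, 4, 5. Hamming distance = 4.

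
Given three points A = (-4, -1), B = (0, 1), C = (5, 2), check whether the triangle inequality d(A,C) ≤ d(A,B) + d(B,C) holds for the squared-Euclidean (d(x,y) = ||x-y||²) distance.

d(A,B) = 4² + 2² = 20, d(B,C) = 5² + 1² = 26, d(A,C) = 9² + 3² = 90.
d(A,C) = 90 > 20 + 26 = 46. Triangle inequality is VIOLATED. (Squared-Euclidean is not a metric — this is a counterexample.)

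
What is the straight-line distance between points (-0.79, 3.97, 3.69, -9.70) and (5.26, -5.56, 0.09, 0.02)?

√(Σ(x_i - y_i)²) = √((-0.79 - 5.26)² + (3.97 - (-5.56))² + (3.69 - 0.09)² + (-9.7 - 0.02)²)
= √((-6.05)² + 9.53² + 3.6² + (-9.72)²) = √(36.6025 + 90.8209 + 12.96 + 94.4784) = √234.8618 ≈ 15.3252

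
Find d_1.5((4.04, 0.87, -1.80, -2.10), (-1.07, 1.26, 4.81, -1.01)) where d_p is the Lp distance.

(Σ|x_i - y_i|^1.5)^(1/1.5) = (|4.04 - (-1.07)|^1.5 + |0.87 - 1.26|^1.5 + |-1.8 - 4.81|^1.5 + |-2.1 - (-1.01)|^1.5)^(1/1.5)
= (5.11^1.5 + 0.39^1.5 + 6.61^1.5 + 1.09^1.5)^(1/1.5) ≈ (11.5513 + 0.2436 + 16.9943 + 1.138)^(1/1.5) = (29.9272)^(1/1.5) ≈ 9.6393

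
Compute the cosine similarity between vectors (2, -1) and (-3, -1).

With u = (2, -1), v = (-3, -1):
u·v = 2·(-3) + (-1)·(-1) = (-6) + 1 = -5.
|u| = √(2² + (-1)²) = √5, |v| = √((-3)² + (-1)²) = √10, so |u||v| = √(5·10) = √50.
cos θ = (u·v)/(|u||v|) = -5/√50 ≈ -0.7071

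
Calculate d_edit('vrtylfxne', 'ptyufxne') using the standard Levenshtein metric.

Let D[i][j] be the edit distance between the first i characters of 'vrtylfxne' and the first j characters of 'ptyufxne', with D[i][0] = i, D[0][j] = j, and D[i][j] = D[i-1][j-1] if the characters match, else 1 + min(D[i-1][j], D[i][j-1], D[i-1][j-1]). Filling the table (rows: prefixes of 'vrtylfxne', columns: prefixes of 'ptyufxne'):
     ε  p  t  y  u  f  x  n  e
  ε  0  1  2  3  4  5  6  7  8
  v  1  1  2  3  4  5  6  7  8
  r  2  2  2  3  4  5  6  7  8
  t  3  3  2  3  4  5  6  7  8
  y  4  4  3  2  3  4  5  6  7
  l  5  5  4  3  3  4  5  6  7
  f  6  6  5  4  4  3  4  5  6
  x  7  7  6  5  5  4  3  4  5
  n  8  8  7  6  6  5  4  3  4
  e  9  9  8  7  7  6  5  4  3
The bottom-right entry gives D[9][8] = 3, so no sequence of fewer than 3 edits works. Backtracking through the table gives one optimal edit sequence (3 edits):
  vrtylfxne → rtylfxne (del v @1)
  rtylfxne → ptylfxne (sub r→p @1)
  ptylfxne → ptyufxne (sub l→u @4)
Edit distance = 3.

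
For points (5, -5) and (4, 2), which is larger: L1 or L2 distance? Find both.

L1 = |5 - 4| + |-5 - 2| = 1 + 7 = 8
L2 = √(1² + 7²) = √50 ≈ 7.0711
L1 ≥ L2 always (equality iff movement is along one axis); L1 > L2 here.
Ratio L1/L2 = 8/√50 ≈ 1.1314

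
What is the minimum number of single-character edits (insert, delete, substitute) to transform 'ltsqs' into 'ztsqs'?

Let D[i][j] be the edit distance between the first i characters of 'ltsqs' and the first j characters of 'ztsqs', with D[i][0] = i, D[0][j] = j, and D[i][j] = D[i-1][j-1] if the characters match, else 1 + min(D[i-1][j], D[i][j-1], D[i-1][j-1]). Filling the table (rows: prefixes of 'ltsqs', columns: prefixes of 'ztsqs'):
     ε  z  t  s  q  s
  ε  0  1  2  3  4  5
  l  1  1  2  3  4  5
  t  2  2  1  2  3  4
  s  3  3  2  1  2  3
  q  4  4  3  2  1  2
  s  5  5  4  3  2  1
The bottom-right entry gives D[5][5] = 1, so no sequence of fewer than 1 edit works. Backtracking through the table gives one optimal edit sequence (1 edit):
  ltsqs → ztsqs (sub l→z @1)
Edit distance = 1.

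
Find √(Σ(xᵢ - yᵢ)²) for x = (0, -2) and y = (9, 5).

√(Σ(x_i - y_i)²) = √((0 - 9)² + (-2 - 5)²)
= √((-9)² + (-7)²) = √(81 + 49) = √130 ≈ 11.4018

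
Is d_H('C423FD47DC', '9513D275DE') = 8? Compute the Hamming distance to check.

Differing positions: 1, 2, 3, 5, 6, 7, 8, 10. Hamming distance = 8, so the claim is true.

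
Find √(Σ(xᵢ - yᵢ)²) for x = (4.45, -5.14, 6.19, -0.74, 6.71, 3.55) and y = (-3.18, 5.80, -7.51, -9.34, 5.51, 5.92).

√(Σ(x_i - y_i)²) = √((4.45 - (-3.18))² + (-5.14 - 5.8)² + (6.19 - (-7.51))² + (-0.74 - (-9.34))² + (6.71 - 5.51)² + (3.55 - 5.92)²)
= √(7.63² + (-10.94)² + 13.7² + 8.6² + 1.2² + (-2.37)²) = √(58.2169 + 119.6836 + 187.69 + 73.96 + 1.44 + 5.6169) = √446.6074 ≈ 21.1331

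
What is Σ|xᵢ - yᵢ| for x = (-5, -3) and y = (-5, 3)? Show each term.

Σ|x_i - y_i| = |-5 - (-5)| + |-3 - 3| = 0 + 6 = 6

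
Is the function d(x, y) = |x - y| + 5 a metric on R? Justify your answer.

No. d fails identity of indiscernibles (specifically d(x,x) = 0): d(0, 0) = |0 - 0| + 5 = 0 + 5 = 5 ≠ 0.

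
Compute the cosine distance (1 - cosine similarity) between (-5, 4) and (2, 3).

With u = (-5, 4), v = (2, 3):
u·v = (-5)·2 + 4·3 = (-10) + 12 = 2.
|u| = √((-5)² + 4²) = √41, |v| = √(2² + 3²) = √13, so |u||v| = √(41·13) = √533.
cos θ = (u·v)/(|u||v|) = 2/√533 ≈ 0.0866
Cosine distance = 1 - cos θ ≈ 1 - 0.0866 = 0.9134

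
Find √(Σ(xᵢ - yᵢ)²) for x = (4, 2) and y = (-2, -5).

√(Σ(x_i - y_i)²) = √((4 - (-2))² + (2 - (-5))²)
= √(6² + 7²) = √(36 + 49) = √85 ≈ 9.2195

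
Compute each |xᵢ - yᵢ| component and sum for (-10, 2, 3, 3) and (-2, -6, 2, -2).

Σ|x_i - y_i| = |-10 - (-2)| + |2 - (-6)| + |3 - 2| + |3 - (-2)| = 8 + 8 + 1 + 5 = 22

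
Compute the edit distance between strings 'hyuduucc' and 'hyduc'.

Let D[i][j] be the edit distance between the first i characters of 'hyuduucc' and the first j characters of 'hyduc', with D[i][0] = i, D[0][j] = j, and D[i][j] = D[i-1][j-1] if the characters match, else 1 + min(D[i-1][j], D[i][j-1], D[i-1][j-1]). Filling the table (rows: prefixes of 'hyuduucc', columns: prefixes of 'hyduc'):
     ε  h  y  d  u  c
  ε  0  1  2  3  4  5
  h  1  0  1  2  3  4
  y  2  1  0  1  2  3
  u  3  2  1  1  1  2
  d  4  3  2  1  2  2
  u  5  4  3  2  1  2
  u  6  5  4  3  2  2
  c  7  6  5  4  3  2
  c  8  7  6  5  4  3
The bottom-right entry gives D[8][5] = 3, so no sequence of fewer than 3 edits works. Backtracking through the table gives one optimal edit sequence (3 edits):
  hyuduucc → hyduucc (del u @3)
  hyduucc → hyducc (del u @4)
  hyducc → hyduc (del c @5)
Edit distance = 3.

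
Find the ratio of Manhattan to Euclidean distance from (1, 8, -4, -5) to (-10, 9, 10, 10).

L1 = |1 - (-10)| + |8 - 9| + |-4 - 10| + |-5 - 10| = 11 + 1 + 14 + 15 = 41
L2 = √(11² + 1² + 14² + 15²) = √543 ≈ 23.3024
L1 ≥ L2 always (equality iff movement is along one axis); L1 > L2 here.
Ratio L1/L2 = 41/√543 ≈ 1.7595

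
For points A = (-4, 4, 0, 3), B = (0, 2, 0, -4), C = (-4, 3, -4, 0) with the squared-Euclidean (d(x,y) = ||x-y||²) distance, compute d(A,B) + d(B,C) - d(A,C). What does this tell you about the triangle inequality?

d(A,B) = 4² + 2² + 0² + 7² = 69, d(B,C) = 4² + 1² + 4² + 4² = 49, d(A,C) = 0² + 1² + 4² + 3² = 26.
d(A,B) + d(B,C) - d(A,C) = 69 + 49 - 26 = 118 - 26 = 92. This is ≥ 0, so the triangle inequality holds for these points.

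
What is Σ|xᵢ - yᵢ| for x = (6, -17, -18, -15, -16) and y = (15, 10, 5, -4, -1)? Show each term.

Σ|x_i - y_i| = |6 - 15| + |-17 - 10| + |-18 - 5| + |-15 - (-4)| + |-16 - (-1)| = 9 + 27 + 23 + 11 + 15 = 85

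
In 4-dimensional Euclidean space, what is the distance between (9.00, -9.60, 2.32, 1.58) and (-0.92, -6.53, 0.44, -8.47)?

√(Σ(x_i - y_i)²) = √((9 - (-0.92))² + (-9.6 - (-6.53))² + (2.32 - 0.44)² + (1.58 - (-8.47))²)
= √(9.92² + (-3.07)² + 1.88² + 10.05²) = √(98.4064 + 9.4249 + 3.5344 + 101.0025) = √212.3682 ≈ 14.5729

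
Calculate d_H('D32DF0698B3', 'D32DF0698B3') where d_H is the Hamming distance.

Differing positions: none. Hamming distance = 0.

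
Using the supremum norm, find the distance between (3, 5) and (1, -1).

max(|x_i - y_i|) = max(|3 - 1|, |5 - (-1)|) = max(2, 6) = 6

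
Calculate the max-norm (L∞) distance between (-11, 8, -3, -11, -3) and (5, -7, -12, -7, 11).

max(|x_i - y_i|) = max(|-11 - 5|, |8 - (-7)|, |-3 - (-12)|, |-11 - (-7)|, |-3 - 11|) = max(16, 15, 9, 4, 14) = 16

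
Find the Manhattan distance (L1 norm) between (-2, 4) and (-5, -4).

Σ|x_i - y_i| = |-2 - (-5)| + |4 - (-4)| = 3 + 8 = 11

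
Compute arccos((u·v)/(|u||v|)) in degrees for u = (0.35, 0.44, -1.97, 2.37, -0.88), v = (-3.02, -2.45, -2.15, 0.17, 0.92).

With u = (0.35, 0.44, -1.97, 2.37, -0.88), v = (-3.02, -2.45, -2.15, 0.17, 0.92):
u·v = 0.35·(-3.02) + 0.44·(-2.45) + (-1.97)·(-2.15) + 2.37·0.17 + (-0.88)·0.92 = (-1.057) + (-1.078) + 4.2355 + 0.4029 + (-0.8096) = 1.6938.
|u| = √(0.35² + 0.44² + (-1.97)² + 2.37² + (-0.88)²) = √(0.1225 + 0.1936 + 3.8809 + 5.6169 + 0.7744) = √10.5883, |v| = √((-3.02)² + (-2.45)² + (-2.15)² + 0.17² + 0.92²) = √(9.1204 + 6.0025 + 4.6225 + 0.0289 + 0.8464) = √20.6207.
cos θ = (u·v)/(|u||v|) = 1.6938/(√10.5883·√20.6207) ≈ 0.11463
θ = arccos(0.11463) ≈ 83.42°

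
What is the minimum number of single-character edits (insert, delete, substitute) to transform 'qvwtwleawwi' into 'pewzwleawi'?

Let D[i][j] be the edit distance between the first i characters of 'qvwtwleawwi' and the first j characters of 'pewzwleawi', with D[i][0] = i, D[0][j] = j, and D[i][j] = D[i-1][j-1] if the characters match, else 1 + min(D[i-1][j], D[i][j-1], D[i-1][j-1]). Filling the table (rows: prefixes of 'qvwtwleawwi', columns: prefixes of 'pewzwleawi'):
     ε  p  e  w  z  w  l  e  a  w  i
  ε  0  1  2  3  4  5  6  7  8  9 10
  q  1  1  2  3  4  5  6  7  8  9 10
  v  2  2  2  3  4  5  6  7  8  9 10
  w  3  3  3  2  3  4  5  6  7  8  9
  t  4  4  4  3  3  4  5  6  7  8  9
  w  5  5  5  4  4  3  4  5  6  7  8
  l  6  6  6  5  5  4  3  4  5  6  7
  e  7  7  6  6  6  5  4  3  4  5  6
  a  8  8  7  7  7  6  5  4  3  4  5
  w  9  9  8  7  8  7  6  5  4  3  4
  w 10 10  9  8  8  8  7  6  5  4  4
  i 11 11 10  9  9  9  8  7  6  5  4
The bottom-right entry gives D[11][10] = 4, so no sequence of fewer than 4 edits works. Backtracking through the table gives one optimal edit sequence (4 edits):
  qvwtwleawwi → pvwtwleawwi (sub q→p @1)
  pvwtwleawwi → pewtwleawwi (sub v→e @2)
  pewtwleawwi → pewzwleawwi (sub t→z @4)
  pewzwleawwi → pewzwleawi (del w @9)
Edit distance = 4.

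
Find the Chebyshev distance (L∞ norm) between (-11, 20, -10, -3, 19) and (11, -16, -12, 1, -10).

max(|x_i - y_i|) = max(|-11 - 11|, |20 - (-16)|, |-10 - (-12)|, |-3 - 1|, |19 - (-10)|) = max(22, 36, 2, 4, 29) = 36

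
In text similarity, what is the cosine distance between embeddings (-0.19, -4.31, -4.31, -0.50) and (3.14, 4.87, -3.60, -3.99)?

With u = (-0.19, -4.31, -4.31, -0.50), v = (3.14, 4.87, -3.60, -3.99):
u·v = (-0.19)·3.14 + (-4.31)·4.87 + (-4.31)·(-3.6) + (-0.5)·(-3.99) = (-0.5966) + (-20.9897) + 15.516 + 1.995 = -4.0753.
|u| = √((-0.19)² + (-4.31)² + (-4.31)² + (-0.5)²) = √(0.0361 + 18.5761 + 18.5761 + 0.25) = √37.4383, |v| = √(3.14² + 4.87² + (-3.6)² + (-3.99)²) = √(9.8596 + 23.7169 + 12.96 + 15.9201) = √62.4566.
cos θ = (u·v)/(|u||v|) = -4.0753/(√37.4383·√62.4566) ≈ -0.0843
Cosine distance = 1 - cos θ ≈ 1 - (-0.0843) = 1.0843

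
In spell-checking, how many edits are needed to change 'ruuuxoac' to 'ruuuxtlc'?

Let D[i][j] be the edit distance between the first i characters of 'ruuuxoac' and the first j characters of 'ruuuxtlc', with D[i][0] = i, D[0][j] = j, and D[i][j] = D[i-1][j-1] if the characters match, else 1 + min(D[i-1][j], D[i][j-1], D[i-1][j-1]). Filling the table (rows: prefixes of 'ruuuxoac', columns: prefixes of 'ruuuxtlc'):
     ε  r  u  u  u  x  t  l  c
  ε  0  1  2  3  4  5  6  7  8
  r  1  0  1  2  3  4  5  6  7
  u  2  1  0  1  2  3  4  5  6
  u  3  2  1  0  1  2  3  4  5
  u  4  3  2  1  0  1  2  3  4
  x  5  4  3  2  1  0  1  2  3
  o  6  5  4  3  2  1  1  2  3
  a  7  6  5  4  3  2  2  2  3
  c  8  7  6  5  4  3  3  3  2
The bottom-right entry gives D[8][8] = 2, so no sequence of fewer than 2 edits works. Backtracking through the table gives one optimal edit sequence (2 edits):
  ruuuxoac → ruuuxtac (sub o→t @6)
  ruuuxtac → ruuuxtlc (sub a→l @7)
Edit distance = 2.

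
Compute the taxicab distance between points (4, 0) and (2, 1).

Σ|x_i - y_i| = |4 - 2| + |0 - 1| = 2 + 1 = 3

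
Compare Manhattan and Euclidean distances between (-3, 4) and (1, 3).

L1 = |-3 - 1| + |4 - 3| = 4 + 1 = 5
L2 = √(4² + 1²) = √17 ≈ 4.1231
L1 ≥ L2 always (equality iff movement is along one axis); L1 > L2 here.
Ratio L1/L2 = 5/√17 ≈ 1.2127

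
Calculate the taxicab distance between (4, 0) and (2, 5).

Σ|x_i - y_i| = |4 - 2| + |0 - 5| = 2 + 5 = 7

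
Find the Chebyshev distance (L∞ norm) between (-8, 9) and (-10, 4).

max(|x_i - y_i|) = max(|-8 - (-10)|, |9 - 4|) = max(2, 5) = 5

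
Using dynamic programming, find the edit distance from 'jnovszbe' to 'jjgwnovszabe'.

Let D[i][j] be the edit distance between the first i characters of 'jnovszbe' and the first j characters of 'jjgwnovszabe', with D[i][0] = i, D[0][j] = j, and D[i][j] = D[i-1][j-1] if the characters match, else 1 + min(D[i-1][j], D[i][j-1], D[i-1][j-1]). Filling the table (rows: prefixes of 'jnovszbe', columns: prefixes of 'jjgwnovszabe'):
     ε  j  j  g  w  n  o  v  s  z  a  b  e
  ε  0  1  2  3  4  5  6  7  8  9 10 11 12
  j  1  0  1  2  3  4  5  6  7  8  9 10 11
  n  2  1  1  2  3  3  4  5  6  7  8  9 10
  o  3  2  2  2  3  4  3  4  5  6  7  8  9
  v  4  3  3  3  3  4  4  3  4  5  6  7  8
  s  5  4  4  4  4  4  5  4  3  4  5  6  7
  z  6  5  5  5  5  5  5  5  4  3  4  5  6
  b  7  6  6  6  6  6  6  6  5  4  4  4  5
  e  8  7  7  7  7  7  7  7  6  5  5  5  4
The bottom-right entry gives D[8][12] = 4, so no sequence of fewer than 4 edits works. Backtracking through the table gives one optimal edit sequence (4 edits):
  jnovszbe → jjnovszbe (ins j @1)
  jjnovszbe → jjgnovszbe (ins g @3)
  jjgnovszbe → jjgwnovszbe (ins w @4)
  jjgwnovszbe → jjgwnovszabe (ins a @10)
Edit distance = 4.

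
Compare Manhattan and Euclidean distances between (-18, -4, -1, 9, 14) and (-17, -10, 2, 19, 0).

L1 = |-18 - (-17)| + |-4 - (-10)| + |-1 - 2| + |9 - 19| + |14 - 0| = 1 + 6 + 3 + 10 + 14 = 34
L2 = √(1² + 6² + 3² + 10² + 14²) = √342 ≈ 18.4932
L1 ≥ L2 always (equality iff movement is along one axis); L1 > L2 here.
Ratio L1/L2 = 34/√342 ≈ 1.8385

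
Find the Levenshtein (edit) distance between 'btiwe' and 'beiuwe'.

Let D[i][j] be the edit distance between the first i characters of 'btiwe' and the first j characters of 'beiuwe', with D[i][0] = i, D[0][j] = j, and D[i][j] = D[i-1][j-1] if the characters match, else 1 + min(D[i-1][j], D[i][j-1], D[i-1][j-1]). Filling the table (rows: prefixes of 'btiwe', columns: prefixes of 'beiuwe'):
     ε  b  e  i  u  w  e
  ε  0  1  2  3  4  5  6
  b  1  0  1  2  3  4  5
  t  2  1  1  2  3  4  5
  i  3  2  2  1  2  3  4
  w  4  3  3  2  2  2  3
  e  5  4  3  3  3  3  2
The bottom-right entry gives D[5][6] = 2, so no sequence of fewer than 2 edits works. Backtracking through the table gives one optimal edit sequence (2 edits):
  btiwe → beiwe (sub t→e @2)
  beiwe → beiuwe (ins u @4)
Edit distance = 2.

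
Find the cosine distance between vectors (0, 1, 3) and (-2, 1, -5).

With u = (0, 1, 3), v = (-2, 1, -5):
u·v = 0·(-2) + 1·1 + 3·(-5) = 0 + 1 + (-15) = -14.
|u| = √(0² + 1² + 3²) = √10, |v| = √((-2)² + 1² + (-5)²) = √30, so |u||v| = √(10·30) = √300.
cos θ = (u·v)/(|u||v|) = -14/√300 ≈ -0.8083
Cosine distance = 1 - cos θ ≈ 1 - (-0.8083) = 1.8083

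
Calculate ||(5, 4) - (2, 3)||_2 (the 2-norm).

(Σ|x_i - y_i|^2)^(1/2) = (|5 - 2|^2 + |4 - 3|^2)^(1/2)
= (3^2 + 1^2)^(1/2) = (9 + 1)^(1/2) = (10)^(1/2) ≈ 3.1623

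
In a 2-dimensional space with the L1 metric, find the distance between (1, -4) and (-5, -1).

Σ|x_i - y_i| = |1 - (-5)| + |-4 - (-1)| = 6 + 3 = 9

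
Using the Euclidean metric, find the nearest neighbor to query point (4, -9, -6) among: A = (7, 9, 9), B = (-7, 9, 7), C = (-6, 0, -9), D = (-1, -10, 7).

Distances: d(A) ≈ 23.622, d(B) ≈ 24.779, d(C) ≈ 13.784, d(D) ≈ 13.9642. Nearest: C = (-6, 0, -9) with distance 13.784.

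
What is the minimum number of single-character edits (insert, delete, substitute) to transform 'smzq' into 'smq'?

Let D[i][j] be the edit distance between the first i characters of 'smzq' and the first j characters of 'smq', with D[i][0] = i, D[0][j] = j, and D[i][j] = D[i-1][j-1] if the characters match, else 1 + min(D[i-1][j], D[i][j-1], D[i-1][j-1]). Filling the table (rows: prefixes of 'smzq', columns: prefixes of 'smq'):
     ε  s  m  q
  ε  0  1  2  3
  s  1  0  1  2
  m  2  1  0  1
  z  3  2  1  1
  q  4  3  2  1
The bottom-right entry gives D[4][3] = 1, so no sequence of fewer than 1 edit works. Backtracking through the table gives one optimal edit sequence (1 edit):
  smzq → smq (del z @3)
Edit distance = 1.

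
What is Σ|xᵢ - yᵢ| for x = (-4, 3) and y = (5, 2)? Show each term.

Σ|x_i - y_i| = |-4 - 5| + |3 - 2| = 9 + 1 = 10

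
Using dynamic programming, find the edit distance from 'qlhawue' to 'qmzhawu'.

Let D[i][j] be the edit distance between the first i characters of 'qlhawue' and the first j characters of 'qmzhawu', with D[i][0] = i, D[0][j] = j, and D[i][j] = D[i-1][j-1] if the characters match, else 1 + min(D[i-1][j], D[i][j-1], D[i-1][j-1]). Filling the table (rows: prefixes of 'qlhawue', columns: prefixes of 'qmzhawu'):
     ε  q  m  z  h  a  w  u
  ε  0  1  2  3  4  5  6  7
  q  1  0  1  2  3  4  5  6
  l  2  1  1  2  3  4  5  6
  h  3  2  2  2  2  3  4  5
  a  4  3  3  3  3  2  3  4
  w  5  4  4  4  4  3  2  3
  u  6  5  5  5  5  4  3  2
  e  7  6  6  6  6  5  4  3
The bottom-right entry gives D[7][7] = 3, so no sequence of fewer than 3 edits works. Backtracking through the table gives one optimal edit sequence (3 edits):
  qlhawue → qmlhawue (ins m @2)
  qmlhawue → qmzhawue (sub l→z @3)
  qmzhawue → qmzhawu (del e @8)
Edit distance = 3.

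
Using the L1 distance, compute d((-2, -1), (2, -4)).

Σ|x_i - y_i| = |-2 - 2| + |-1 - (-4)| = 4 + 3 = 7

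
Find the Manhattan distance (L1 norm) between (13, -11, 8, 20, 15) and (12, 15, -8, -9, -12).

Σ|x_i - y_i| = |13 - 12| + |-11 - 15| + |8 - (-8)| + |20 - (-9)| + |15 - (-12)| = 1 + 26 + 16 + 29 + 27 = 99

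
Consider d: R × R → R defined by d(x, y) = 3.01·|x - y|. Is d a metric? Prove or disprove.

Yes. Since |x - y| is a metric on R and 3.01 > 0, the positive scalar multiple 3.01·|x - y| is also a metric: scaling by a positive constant preserves non-negativity, identity (d=0 ⟺ |x-y|=0 ⟺ x=y), symmetry, and the triangle inequality.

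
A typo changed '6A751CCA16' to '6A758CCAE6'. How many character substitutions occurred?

Differing positions: 5, 9. Hamming distance = 2.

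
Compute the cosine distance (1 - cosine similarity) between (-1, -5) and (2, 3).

With u = (-1, -5), v = (2, 3):
u·v = (-1)·2 + (-5)·3 = (-2) + (-15) = -17.
|u| = √((-1)² + (-5)²) = √26, |v| = √(2² + 3²) = √13, so |u||v| = √(26·13) = √338.
cos θ = (u·v)/(|u||v|) = -17/√338 ≈ -0.9247
Cosine distance = 1 - cos θ ≈ 1 - (-0.9247) = 1.9247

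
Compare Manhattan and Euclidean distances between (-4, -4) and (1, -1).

L1 = |-4 - 1| + |-4 - (-1)| = 5 + 3 = 8
L2 = √(5² + 3²) = √34 ≈ 5.831
L1 ≥ L2 always (equality iff movement is along one axis); L1 > L2 here.
Ratio L1/L2 = 8/√34 ≈ 1.372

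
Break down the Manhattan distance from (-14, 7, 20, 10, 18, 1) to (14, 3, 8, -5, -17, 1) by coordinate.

Σ|x_i - y_i| = |-14 - 14| + |7 - 3| + |20 - 8| + |10 - (-5)| + |18 - (-17)| + |1 - 1| = 28 + 4 + 12 + 15 + 35 + 0 = 94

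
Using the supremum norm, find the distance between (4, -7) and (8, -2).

max(|x_i - y_i|) = max(|4 - 8|, |-7 - (-2)|) = max(4, 5) = 5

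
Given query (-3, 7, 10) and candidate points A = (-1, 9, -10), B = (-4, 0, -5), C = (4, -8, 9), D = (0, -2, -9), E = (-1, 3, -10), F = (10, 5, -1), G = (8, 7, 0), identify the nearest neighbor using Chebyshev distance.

Distances: d(A) = 20, d(B) = 15, d(C) = 15, d(D) = 19, d(E) = 20, d(F) = 13, d(G) = 11. Nearest: G = (8, 7, 0) with distance 11.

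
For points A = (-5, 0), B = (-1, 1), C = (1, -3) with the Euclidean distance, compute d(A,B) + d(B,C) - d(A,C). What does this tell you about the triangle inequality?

d(A,B) = √(4² + 1²) = √17 ≈ 4.1231, d(B,C) = √(2² + 4²) = √20 ≈ 4.4721, d(A,C) = √(6² + 3²) = √45 ≈ 6.7082.
d(A,B) + d(B,C) - d(A,C) = 4.1231 + 4.4721 - 6.7082 = 8.5952 - 6.7082 = 1.887 (to 4 decimal places). This is ≥ 0, so the triangle inequality holds for these points.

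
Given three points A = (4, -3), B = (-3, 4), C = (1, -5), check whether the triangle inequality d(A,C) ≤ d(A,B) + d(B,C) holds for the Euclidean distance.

d(A,B) = √(7² + 7²) = √98 ≈ 9.8995, d(B,C) = √(4² + 9²) = √97 ≈ 9.8489, d(A,C) = √(3² + 2²) = √13 ≈ 3.6056.
d(A,C) ≈ 3.6056 ≤ 9.8995 + 9.8489 = 19.7484. Triangle inequality is satisfied.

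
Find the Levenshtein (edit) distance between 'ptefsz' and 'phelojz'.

Let D[i][j] be the edit distance between the first i characters of 'ptefsz' and the first j characters of 'phelojz', with D[i][0] = i, D[0][j] = j, and D[i][j] = D[i-1][j-1] if the characters match, else 1 + min(D[i-1][j], D[i][j-1], D[i-1][j-1]). Filling the table (rows: prefixes of 'ptefsz', columns: prefixes of 'phelojz'):
     ε  p  h  e  l  o  j  z
  ε  0  1  2  3  4  5  6  7
  p  1  0  1  2  3  4  5  6
  t  2  1  1  2  3  4  5  6
  e  3  2  2  1  2  3  4  5
  f  4  3  3  2  2  3  4  5
  s  5  4  4  3  3  3  4  5
  z  6  5  5  4  4  4  4  4
The bottom-right entry gives D[6][7] = 4, so no sequence of fewer than 4 edits works. Backtracking through the table gives one optimal edit sequence (4 edits):
  ptefsz → phefsz (sub t→h @2)
  phefsz → phelfsz (ins l @4)
  phelfsz → phelosz (sub f→o @5)
  phelosz → phelojz (sub s→j @6)
Edit distance = 4.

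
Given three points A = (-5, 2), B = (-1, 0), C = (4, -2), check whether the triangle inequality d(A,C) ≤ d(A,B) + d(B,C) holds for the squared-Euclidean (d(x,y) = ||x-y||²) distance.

d(A,B) = 4² + 2² = 20, d(B,C) = 5² + 2² = 29, d(A,C) = 9² + 4² = 97.
d(A,C) = 97 > 20 + 29 = 49. Triangle inequality is VIOLATED. (Squared-Euclidean is not a metric — this is a counterexample.)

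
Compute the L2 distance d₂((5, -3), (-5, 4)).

√(Σ(x_i - y_i)²) = √((5 - (-5))² + (-3 - 4)²)
= √(10² + (-7)²) = √(100 + 49) = √149 ≈ 12.2066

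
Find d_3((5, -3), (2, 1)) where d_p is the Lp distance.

(Σ|x_i - y_i|^3)^(1/3) = (|5 - 2|^3 + |-3 - 1|^3)^(1/3)
= (3^3 + 4^3)^(1/3) = (27 + 64)^(1/3) = (91)^(1/3) ≈ 4.4979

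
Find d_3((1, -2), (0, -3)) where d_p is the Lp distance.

(Σ|x_i - y_i|^3)^(1/3) = (|1 - 0|^3 + |-2 - (-3)|^3)^(1/3)
= (1^3 + 1^3)^(1/3) = (1 + 1)^(1/3) = (2)^(1/3) ≈ 1.2599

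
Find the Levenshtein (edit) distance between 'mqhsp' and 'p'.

Let D[i][j] be the edit distance between the first i characters of 'mqhsp' and the first j characters of 'p', with D[i][0] = i, D[0][j] = j, and D[i][j] = D[i-1][j-1] if the characters match, else 1 + min(D[i-1][j], D[i][j-1], D[i-1][j-1]). Filling the table (rows: prefixes of 'mqhsp', columns: prefixes of 'p'):
     ε  p
  ε  0  1
  m  1  1
  q  2  2
  h  3  3
  s  4  4
  p  5  4
The bottom-right entry gives D[5][1] = 4, so no sequence of fewer than 4 edits works. Backtracking through the table gives one optimal edit sequence (4 edits):
  mqhsp → qhsp (del m @1)
  qhsp → hsp (del q @1)
  hsp → sp (del h @1)
  sp → p (del s @1)
Edit distance = 4.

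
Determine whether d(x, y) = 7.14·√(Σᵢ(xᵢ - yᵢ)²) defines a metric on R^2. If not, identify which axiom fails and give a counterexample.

Yes. The L2 (Euclidean) norm induces a metric on R^2, and multiplying a metric by a positive constant 7.14 > 0 preserves all four axioms: non-negativity (7.14·||x-y|| ≥ 0), identity (7.14·||x-y|| = 0 ⟺ ||x-y|| = 0 ⟺ x = y), symmetry (||x-y|| = ||y-x||), and the triangle inequality (7.14·||x-z|| ≤ 7.14·||x-y|| + 7.14·||y-z||). So d is a metric.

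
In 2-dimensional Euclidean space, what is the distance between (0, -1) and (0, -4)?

√(Σ(x_i - y_i)²) = √((0 - 0)² + (-1 - (-4))²)
= √(0² + 3²) = √(0 + 9) = √9 = 3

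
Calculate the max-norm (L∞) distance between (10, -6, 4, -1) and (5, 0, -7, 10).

max(|x_i - y_i|) = max(|10 - 5|, |-6 - 0|, |4 - (-7)|, |-1 - 10|) = max(5, 6, 11, 11) = 11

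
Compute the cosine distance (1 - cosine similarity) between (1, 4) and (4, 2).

With u = (1, 4), v = (4, 2):
u·v = 1·4 + 4·2 = 4 + 8 = 12.
|u| = √(1² + 4²) = √17, |v| = √(4² + 2²) = √20, so |u||v| = √(17·20) = √340.
cos θ = (u·v)/(|u||v|) = 12/√340 ≈ 0.6508
Cosine distance = 1 - cos θ ≈ 1 - 0.6508 = 0.3492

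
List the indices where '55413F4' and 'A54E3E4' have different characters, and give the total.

Differing positions: 1, 4, 6. Hamming distance = 3.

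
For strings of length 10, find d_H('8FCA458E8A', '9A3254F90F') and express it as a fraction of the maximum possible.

Differing positions: 1, 2, 3, 4, 5, 6, 7, 8, 9, 10. Hamming distance = 10. The maximum possible Hamming distance for length-10 strings is 10, so d_H/10 = 10/10 = 1.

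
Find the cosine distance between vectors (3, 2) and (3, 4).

With u = (3, 2), v = (3, 4):
u·v = 3·3 + 2·4 = 9 + 8 = 17.
|u| = √(3² + 2²) = √13, |v| = √(3² + 4²) = √25, so |u||v| = √(13·25) = √325.
cos θ = (u·v)/(|u||v|) = 17/√325 ≈ 0.943
Cosine distance = 1 - cos θ ≈ 1 - 0.943 = 0.057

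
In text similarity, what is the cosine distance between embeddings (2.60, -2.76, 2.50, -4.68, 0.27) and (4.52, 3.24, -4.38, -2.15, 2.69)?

With u = (2.60, -2.76, 2.50, -4.68, 0.27), v = (4.52, 3.24, -4.38, -2.15, 2.69):
u·v = 2.6·4.52 + (-2.76)·3.24 + 2.5·(-4.38) + (-4.68)·(-2.15) + 0.27·2.69 = 11.752 + (-8.9424) + (-10.95) + 10.062 + 0.7263 = 2.6479.
|u| = √(2.6² + (-2.76)² + 2.5² + (-4.68)² + 0.27²) = √(6.76 + 7.6176 + 6.25 + 21.9024 + 0.0729) = √42.6029, |v| = √(4.52² + 3.24² + (-4.38)² + (-2.15)² + 2.69²) = √(20.4304 + 10.4976 + 19.1844 + 4.6225 + 7.2361) = √61.971.
cos θ = (u·v)/(|u||v|) = 2.6479/(√42.6029·√61.971) ≈ 0.0515
Cosine distance = 1 - cos θ ≈ 1 - 0.0515 = 0.9485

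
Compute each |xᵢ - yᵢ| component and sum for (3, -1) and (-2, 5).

Σ|x_i - y_i| = |3 - (-2)| + |-1 - 5| = 5 + 6 = 11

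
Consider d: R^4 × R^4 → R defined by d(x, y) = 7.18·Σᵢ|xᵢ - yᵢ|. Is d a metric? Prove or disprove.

Yes. The L1 (Manhattan) norm induces a metric on R^4, and multiplying a metric by a positive constant 7.18 > 0 preserves all four axioms: non-negativity (7.18·||x-y|| ≥ 0), identity (7.18·||x-y|| = 0 ⟺ ||x-y|| = 0 ⟺ x = y), symmetry (||x-y|| = ||y-x||), and the triangle inequality (7.18·||x-z|| ≤ 7.18·||x-y|| + 7.18·||y-z||). So d is a metric.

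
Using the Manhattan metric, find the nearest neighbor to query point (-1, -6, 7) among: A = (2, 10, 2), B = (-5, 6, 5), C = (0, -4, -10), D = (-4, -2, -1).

Distances: d(A) = 24, d(B) = 18, d(C) = 20, d(D) = 15. Nearest: D = (-4, -2, -1) with distance 15.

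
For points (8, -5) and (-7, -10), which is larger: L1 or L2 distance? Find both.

L1 = |8 - (-7)| + |-5 - (-10)| = 15 + 5 = 20
L2 = √(15² + 5²) = √250 ≈ 15.8114
L1 ≥ L2 always (equality iff movement is along one axis); L1 > L2 here.
Ratio L1/L2 = 20/√250 ≈ 1.2649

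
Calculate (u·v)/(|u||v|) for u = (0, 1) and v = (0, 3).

With u = (0, 1), v = (0, 3):
u·v = 0·0 + 1·3 = 0 + 3 = 3.
|u| = √(0² + 1²) = √1, |v| = √(0² + 3²) = √9, so |u||v| = √(1·9) = √9 = 3.
cos θ = (u·v)/(|u||v|) = 3/3 = 1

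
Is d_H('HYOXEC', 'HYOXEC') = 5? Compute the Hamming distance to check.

Differing positions: none. Hamming distance = 0, so the claim that d_H = 5 is false.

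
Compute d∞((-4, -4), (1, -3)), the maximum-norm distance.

max(|x_i - y_i|) = max(|-4 - 1|, |-4 - (-3)|) = max(5, 1) = 5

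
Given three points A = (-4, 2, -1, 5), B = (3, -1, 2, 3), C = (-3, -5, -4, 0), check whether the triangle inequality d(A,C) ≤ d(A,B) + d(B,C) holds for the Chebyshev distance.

d(A,B) = max(7, 3, 3, 2) = 7, d(B,C) = max(6, 4, 6, 3) = 6, d(A,C) = max(1, 7, 3, 5) = 7.
d(A,C) = 7 ≤ 7 + 6 = 13. Triangle inequality is satisfied.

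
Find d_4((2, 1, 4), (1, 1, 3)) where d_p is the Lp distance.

(Σ|x_i - y_i|^4)^(1/4) = (|2 - 1|^4 + |1 - 1|^4 + |4 - 3|^4)^(1/4)
= (1^4 + 0^4 + 1^4)^(1/4) = (1 + 0 + 1)^(1/4) = (2)^(1/4) ≈ 1.1892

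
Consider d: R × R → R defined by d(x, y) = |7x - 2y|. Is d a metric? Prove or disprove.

No. d fails symmetry: d(3, 7) = |7·3 - 2·7| = |7| = 7, but d(7, 3) = |7·7 - 2·3| = |43| = 43. Since 7 ≠ 43, d(x,y) ≠ d(y,x) in general.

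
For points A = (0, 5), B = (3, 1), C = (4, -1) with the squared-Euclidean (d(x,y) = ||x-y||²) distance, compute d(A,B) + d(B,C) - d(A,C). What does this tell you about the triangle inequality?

d(A,B) = 3² + 4² = 25, d(B,C) = 1² + 2² = 5, d(A,C) = 4² + 6² = 52.
d(A,B) + d(B,C) - d(A,C) = 25 + 5 - 52 = 30 - 52 = -22. This is < 0, so the triangle inequality FAILS for these points (squared-Euclidean is not a metric).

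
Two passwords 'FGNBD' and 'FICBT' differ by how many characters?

Differing positions: 2, 3, 5. Hamming distance = 3.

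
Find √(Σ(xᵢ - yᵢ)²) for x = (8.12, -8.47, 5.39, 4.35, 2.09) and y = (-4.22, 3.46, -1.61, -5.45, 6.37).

√(Σ(x_i - y_i)²) = √((8.12 - (-4.22))² + (-8.47 - 3.46)² + (5.39 - (-1.61))² + (4.35 - (-5.45))² + (2.09 - 6.37)²)
= √(12.34² + (-11.93)² + 7² + 9.8² + (-4.28)²) = √(152.2756 + 142.3249 + 49 + 96.04 + 18.3184) = √457.9589 ≈ 21.4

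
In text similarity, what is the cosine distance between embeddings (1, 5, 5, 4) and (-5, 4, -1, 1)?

With u = (1, 5, 5, 4), v = (-5, 4, -1, 1):
u·v = 1·(-5) + 5·4 + 5·(-1) + 4·1 = (-5) + 20 + (-5) + 4 = 14.
|u| = √(1² + 5² + 5² + 4²) = √67, |v| = √((-5)² + 4² + (-1)² + 1²) = √43, so |u||v| = √(67·43) = √2881.
cos θ = (u·v)/(|u||v|) = 14/√2881 ≈ 0.2608
Cosine distance = 1 - cos θ ≈ 1 - 0.2608 = 0.7392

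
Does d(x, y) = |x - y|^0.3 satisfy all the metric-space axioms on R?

Yes. With 0 < p = 0.3 ≤ 1, d(x,y) = |x-y|^0.3 is a metric on R. Non-negativity and symmetry are immediate; |x-y|^0.3 = 0 ⟺ |x-y| = 0 ⟺ x = y. For the triangle inequality, the function t ↦ t^0.3 is subadditive on [0,∞) when p ≤ 1, so |x-z|^0.3 ≤ (|x-y| + |y-z|)^0.3 ≤ |x-y|^0.3 + |y-z|^0.3.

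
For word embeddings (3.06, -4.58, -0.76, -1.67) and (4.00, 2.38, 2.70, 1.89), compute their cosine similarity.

With u = (3.06, -4.58, -0.76, -1.67), v = (4.00, 2.38, 2.70, 1.89):
u·v = 3.06·4 + (-4.58)·2.38 + (-0.76)·2.7 + (-1.67)·1.89 = 12.24 + (-10.9004) + (-2.052) + (-3.1563) = -3.8687.
|u| = √(3.06² + (-4.58)² + (-0.76)² + (-1.67)²) = √(9.3636 + 20.9764 + 0.5776 + 2.7889) = √33.7065, |v| = √(4² + 2.38² + 2.7² + 1.89²) = √(16 + 5.6644 + 7.29 + 3.5721) = √32.5265.
cos θ = (u·v)/(|u||v|) = -3.8687/(√33.7065·√32.5265) ≈ -0.1168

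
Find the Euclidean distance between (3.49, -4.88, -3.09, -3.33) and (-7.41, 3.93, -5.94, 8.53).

√(Σ(x_i - y_i)²) = √((3.49 - (-7.41))² + (-4.88 - 3.93)² + (-3.09 - (-5.94))² + (-3.33 - 8.53)²)
= √(10.9² + (-8.81)² + 2.85² + (-11.86)²) = √(118.81 + 77.6161 + 8.1225 + 140.6596) = √345.2082 ≈ 18.5798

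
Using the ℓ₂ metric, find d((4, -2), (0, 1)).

√(Σ(x_i - y_i)²) = √((4 - 0)² + (-2 - 1)²)
= √(4² + (-3)²) = √(16 + 9) = √25 = 5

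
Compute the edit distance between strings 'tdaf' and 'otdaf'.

Let D[i][j] be the edit distance between the first i characters of 'tdaf' and the first j characters of 'otdaf', with D[i][0] = i, D[0][j] = j, and D[i][j] = D[i-1][j-1] if the characters match, else 1 + min(D[i-1][j], D[i][j-1], D[i-1][j-1]). Filling the table (rows: prefixes of 'tdaf', columns: prefixes of 'otdaf'):
     ε  o  t  d  a  f
  ε  0  1  2  3  4  5
  t  1  1  1  2  3  4
  d  2  2  2  1  2  3
  a  3  3  3  2  1  2
  f  4  4  4  3  2  1
The bottom-right entry gives D[4][5] = 1, so no sequence of fewer than 1 edit works. Backtracking through the table gives one optimal edit sequence (1 edit):
  tdaf → otdaf (ins o @1)
Edit distance = 1.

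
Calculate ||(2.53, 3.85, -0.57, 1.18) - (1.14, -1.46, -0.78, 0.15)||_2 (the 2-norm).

(Σ|x_i - y_i|^2)^(1/2) = (|2.53 - 1.14|^2 + |3.85 - (-1.46)|^2 + |-0.57 - (-0.78)|^2 + |1.18 - 0.15|^2)^(1/2)
= (1.39^2 + 5.31^2 + 0.21^2 + 1.03^2)^(1/2) = (1.9321 + 28.1961 + 0.0441 + 1.0609)^(1/2) = (31.2332)^(1/2) ≈ 5.5887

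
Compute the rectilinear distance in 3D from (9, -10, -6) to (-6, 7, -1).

Σ|x_i - y_i| = |9 - (-6)| + |-10 - 7| + |-6 - (-1)| = 15 + 17 + 5 = 37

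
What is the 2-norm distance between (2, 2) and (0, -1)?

(Σ|x_i - y_i|^2)^(1/2) = (|2 - 0|^2 + |2 - (-1)|^2)^(1/2)
= (2^2 + 3^2)^(1/2) = (4 + 9)^(1/2) = (13)^(1/2) ≈ 3.6056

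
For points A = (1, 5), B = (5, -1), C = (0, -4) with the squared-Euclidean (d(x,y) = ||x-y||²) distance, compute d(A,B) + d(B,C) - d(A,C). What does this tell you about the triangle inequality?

d(A,B) = 4² + 6² = 52, d(B,C) = 5² + 3² = 34, d(A,C) = 1² + 9² = 82.
d(A,B) + d(B,C) - d(A,C) = 52 + 34 - 82 = 86 - 82 = 4. This is ≥ 0, so the triangle inequality holds for these points.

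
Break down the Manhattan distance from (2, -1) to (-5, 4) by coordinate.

Σ|x_i - y_i| = |2 - (-5)| + |-1 - 4| = 7 + 5 = 12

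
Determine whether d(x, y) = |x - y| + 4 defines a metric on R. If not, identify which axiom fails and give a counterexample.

No. d fails identity of indiscernibles (specifically d(x,x) = 0): d(-1, -1) = |-1 - (-1)| + 4 = 0 + 4 = 4 ≠ 0.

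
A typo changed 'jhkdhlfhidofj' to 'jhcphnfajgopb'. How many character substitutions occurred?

Differing positions: 3, 4, 6, 8, 9, 10, 12, 13. Hamming distance = 8.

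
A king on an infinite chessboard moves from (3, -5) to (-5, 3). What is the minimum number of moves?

max(|x_i - y_i|) = max(|3 - (-5)|, |-5 - 3|) = max(8, 8) = 8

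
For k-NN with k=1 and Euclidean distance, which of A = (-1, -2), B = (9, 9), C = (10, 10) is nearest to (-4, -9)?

Distances: d(A) ≈ 7.6158, d(B) ≈ 22.2036, d(C) ≈ 23.6008. Nearest: A = (-1, -2) with distance 7.6158.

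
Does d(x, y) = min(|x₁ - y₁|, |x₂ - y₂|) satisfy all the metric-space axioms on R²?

No. d fails identity of indiscernibles: take x = (2, 0) and y = (2, 4). Then d(x,y) = min(|2 - 2|, |0 - 4|) = min(0, 4) = 0, yet x ≠ y.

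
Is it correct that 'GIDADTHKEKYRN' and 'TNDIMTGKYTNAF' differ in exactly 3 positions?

Differing positions: 1, 2, 4, 5, 7, 9, 10, 11, 12, 13. Hamming distance = 10, so the claim that d_H = 3 is false.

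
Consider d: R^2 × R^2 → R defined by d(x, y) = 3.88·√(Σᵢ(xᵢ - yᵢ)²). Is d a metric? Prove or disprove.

Yes. The L2 (Euclidean) norm induces a metric on R^2, and multiplying a metric by a positive constant 3.88 > 0 preserves all four axioms: non-negativity (3.88·||x-y|| ≥ 0), identity (3.88·||x-y|| = 0 ⟺ ||x-y|| = 0 ⟺ x = y), symmetry (||x-y|| = ||y-x||), and the triangle inequality (3.88·||x-z|| ≤ 3.88·||x-y|| + 3.88·||y-z||). So d is a metric.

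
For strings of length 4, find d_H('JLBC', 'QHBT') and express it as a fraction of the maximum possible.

Differing positions: 1, 2, 4. Hamming distance = 3. The maximum possible Hamming distance for length-4 strings is 4, so d_H/4 = 3/4 = 0.75.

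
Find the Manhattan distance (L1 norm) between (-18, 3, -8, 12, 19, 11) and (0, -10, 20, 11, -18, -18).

Σ|x_i - y_i| = |-18 - 0| + |3 - (-10)| + |-8 - 20| + |12 - 11| + |19 - (-18)| + |11 - (-18)| = 18 + 13 + 28 + 1 + 37 + 29 = 126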